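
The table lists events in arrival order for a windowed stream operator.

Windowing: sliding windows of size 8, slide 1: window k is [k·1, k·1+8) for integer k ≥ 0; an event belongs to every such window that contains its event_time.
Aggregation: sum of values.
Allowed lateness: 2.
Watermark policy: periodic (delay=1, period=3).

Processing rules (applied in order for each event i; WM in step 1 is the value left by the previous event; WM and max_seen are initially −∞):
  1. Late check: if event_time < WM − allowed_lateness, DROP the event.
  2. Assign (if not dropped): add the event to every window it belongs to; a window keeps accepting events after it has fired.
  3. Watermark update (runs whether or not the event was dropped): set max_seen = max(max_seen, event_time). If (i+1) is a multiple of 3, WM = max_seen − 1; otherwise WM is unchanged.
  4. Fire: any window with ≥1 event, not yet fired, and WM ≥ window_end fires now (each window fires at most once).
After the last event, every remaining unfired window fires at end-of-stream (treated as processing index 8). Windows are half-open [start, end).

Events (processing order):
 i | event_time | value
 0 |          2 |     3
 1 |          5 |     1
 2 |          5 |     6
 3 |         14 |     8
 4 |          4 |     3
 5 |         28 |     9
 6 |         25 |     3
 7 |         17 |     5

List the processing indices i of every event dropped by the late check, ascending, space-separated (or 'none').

7

i=0 t=2 v=3: → [2,10),[1,9),[0,8); WM=−∞
i=1 t=5 v=1: → [5,13),[4,12),[3,11),[2,10),[1,9),[0,8); WM=−∞
i=2 t=5 v=6: → [5,13),[4,12),[3,11),[2,10),[1,9),[0,8); WM=4
i=3 t=14 v=8: → [14,22),[13,21),[12,20),[11,19),[10,18),[9,17),[8,16),[7,15); WM=4
i=4 t=4 v=3: → [4,12),[3,11),[2,10),[1,9),[0,8); WM=4
i=5 t=28 v=9: → [28,36),[27,35),[26,34),[25,33),[24,32),[23,31),[22,30),[21,29); WM=27; [0,8) fires=13 [1,9) fires=13 [2,10) fires=13 [3,11) fires=10 [4,12) fires=10 [5,13) fires=7 [7,15) fires=8 [8,16) fires=8 [9,17) fires=8 [10,18) fires=8 [11,19) fires=8 [12,20) fires=8 [13,21) fires=8 [14,22) fires=8
i=6 t=25 v=3: → [25,33),[24,32),[23,31),[22,30),[21,29),[20,28),[19,27),[18,26); WM=27; [18,26) fires=3 [19,27) fires=3
i=7 t=17 v=5: DROP (t<27-2); WM=27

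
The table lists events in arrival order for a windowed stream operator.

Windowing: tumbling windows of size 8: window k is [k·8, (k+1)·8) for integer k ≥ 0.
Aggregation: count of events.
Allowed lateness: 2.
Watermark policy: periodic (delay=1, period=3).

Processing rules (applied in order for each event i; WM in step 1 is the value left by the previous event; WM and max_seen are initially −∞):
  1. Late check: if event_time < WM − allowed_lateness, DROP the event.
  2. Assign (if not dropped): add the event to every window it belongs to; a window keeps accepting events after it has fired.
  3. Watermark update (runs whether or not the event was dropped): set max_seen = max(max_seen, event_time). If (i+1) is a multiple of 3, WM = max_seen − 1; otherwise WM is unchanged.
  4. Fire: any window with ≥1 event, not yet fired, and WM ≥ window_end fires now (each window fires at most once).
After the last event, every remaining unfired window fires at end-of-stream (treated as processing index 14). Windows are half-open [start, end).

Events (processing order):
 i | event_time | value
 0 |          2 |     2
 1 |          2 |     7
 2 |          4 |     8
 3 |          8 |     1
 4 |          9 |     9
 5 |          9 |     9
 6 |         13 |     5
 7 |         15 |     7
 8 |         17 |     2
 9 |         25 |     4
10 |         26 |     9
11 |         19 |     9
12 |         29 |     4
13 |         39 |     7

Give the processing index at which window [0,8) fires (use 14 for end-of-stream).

5

i=0 t=2 v=2: → [0,8); WM=−∞
i=1 t=2 v=7: → [0,8); WM=−∞
i=2 t=4 v=8: → [0,8); WM=3
i=3 t=8 v=1: → [8,16); WM=3
i=4 t=9 v=9: → [8,16); WM=3
i=5 t=9 v=9: → [8,16); WM=8; [0,8) fires=3
i=6 t=13 v=5: → [8,16); WM=8
i=7 t=15 v=7: → [8,16); WM=8
i=8 t=17 v=2: → [16,24); WM=16; [8,16) fires=5
i=9 t=25 v=4: → [24,32); WM=16
i=10 t=26 v=9: → [24,32); WM=16
i=11 t=19 v=9: → [16,24); WM=25; [16,24) fires=2
i=12 t=29 v=4: → [24,32); WM=25
i=13 t=39 v=7: → [32,40); WM=25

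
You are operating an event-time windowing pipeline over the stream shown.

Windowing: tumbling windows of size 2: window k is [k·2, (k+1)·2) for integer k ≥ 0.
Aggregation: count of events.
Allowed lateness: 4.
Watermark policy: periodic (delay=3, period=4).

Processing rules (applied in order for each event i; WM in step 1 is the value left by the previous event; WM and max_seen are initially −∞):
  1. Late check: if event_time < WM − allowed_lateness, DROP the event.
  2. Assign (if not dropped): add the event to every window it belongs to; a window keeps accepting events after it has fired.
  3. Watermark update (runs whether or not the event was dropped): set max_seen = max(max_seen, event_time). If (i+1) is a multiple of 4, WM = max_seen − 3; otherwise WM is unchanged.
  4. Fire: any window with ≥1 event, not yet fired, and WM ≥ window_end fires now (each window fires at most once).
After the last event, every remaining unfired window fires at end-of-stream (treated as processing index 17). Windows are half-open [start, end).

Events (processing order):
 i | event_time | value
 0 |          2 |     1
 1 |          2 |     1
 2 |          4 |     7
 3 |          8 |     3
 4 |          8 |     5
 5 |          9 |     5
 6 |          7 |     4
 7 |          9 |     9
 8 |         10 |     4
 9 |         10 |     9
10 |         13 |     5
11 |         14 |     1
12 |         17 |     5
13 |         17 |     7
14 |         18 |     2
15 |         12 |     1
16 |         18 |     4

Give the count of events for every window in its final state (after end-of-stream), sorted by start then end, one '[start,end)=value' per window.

[2,4)=2 [4,6)=1 [6,8)=1 [8,10)=4 [10,12)=2 [12,14)=2 [14,16)=1 [16,18)=2 [18,20)=2

i=0 t=2 v=1: → [2,4); WM=−∞
i=1 t=2 v=1: → [2,4); WM=−∞
i=2 t=4 v=7: → [4,6); WM=−∞
i=3 t=8 v=3: → [8,10); WM=5; [2,4) fires=2
i=4 t=8 v=5: → [8,10); WM=5
i=5 t=9 v=5: → [8,10); WM=5
i=6 t=7 v=4: → [6,8); WM=5
i=7 t=9 v=9: → [8,10); WM=6; [4,6) fires=1
i=8 t=10 v=4: → [10,12); WM=6
i=9 t=10 v=9: → [10,12); WM=6
i=10 t=13 v=5: → [12,14); WM=6
i=11 t=14 v=1: → [14,16); WM=11; [6,8) fires=1 [8,10) fires=4
i=12 t=17 v=5: → [16,18); WM=11
i=13 t=17 v=7: → [16,18); WM=11
i=14 t=18 v=2: → [18,20); WM=11
i=15 t=12 v=1: → [12,14); WM=15; [10,12) fires=2 [12,14) fires=2
i=16 t=18 v=4: → [18,20); WM=15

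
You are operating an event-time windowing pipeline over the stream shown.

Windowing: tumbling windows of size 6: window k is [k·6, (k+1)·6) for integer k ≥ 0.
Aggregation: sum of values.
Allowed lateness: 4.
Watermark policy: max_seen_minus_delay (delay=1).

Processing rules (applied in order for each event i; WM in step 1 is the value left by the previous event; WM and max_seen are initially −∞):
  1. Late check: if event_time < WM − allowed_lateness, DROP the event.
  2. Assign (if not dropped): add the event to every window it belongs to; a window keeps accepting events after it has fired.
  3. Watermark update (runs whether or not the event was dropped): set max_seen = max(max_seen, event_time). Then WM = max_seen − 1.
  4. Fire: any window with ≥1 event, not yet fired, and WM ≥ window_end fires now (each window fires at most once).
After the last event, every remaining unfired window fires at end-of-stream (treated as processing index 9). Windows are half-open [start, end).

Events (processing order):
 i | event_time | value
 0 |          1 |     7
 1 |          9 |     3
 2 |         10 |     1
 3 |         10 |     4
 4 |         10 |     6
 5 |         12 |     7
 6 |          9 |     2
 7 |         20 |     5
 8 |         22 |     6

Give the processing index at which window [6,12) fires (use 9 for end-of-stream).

i=0 t=1 v=7: → [0,6); WM=0
i=1 t=9 v=3: → [6,12); WM=8; [0,6) fires=7
i=2 t=10 v=1: → [6,12); WM=9
i=3 t=10 v=4: → [6,12); WM=9
i=4 t=10 v=6: → [6,12); WM=9
i=5 t=12 v=7: → [12,18); WM=11
i=6 t=9 v=2: → [6,12); WM=11
i=7 t=20 v=5: → [18,24); WM=19; [6,12) fires=16 [12,18) fires=7
i=8 t=22 v=6: → [18,24); WM=21

7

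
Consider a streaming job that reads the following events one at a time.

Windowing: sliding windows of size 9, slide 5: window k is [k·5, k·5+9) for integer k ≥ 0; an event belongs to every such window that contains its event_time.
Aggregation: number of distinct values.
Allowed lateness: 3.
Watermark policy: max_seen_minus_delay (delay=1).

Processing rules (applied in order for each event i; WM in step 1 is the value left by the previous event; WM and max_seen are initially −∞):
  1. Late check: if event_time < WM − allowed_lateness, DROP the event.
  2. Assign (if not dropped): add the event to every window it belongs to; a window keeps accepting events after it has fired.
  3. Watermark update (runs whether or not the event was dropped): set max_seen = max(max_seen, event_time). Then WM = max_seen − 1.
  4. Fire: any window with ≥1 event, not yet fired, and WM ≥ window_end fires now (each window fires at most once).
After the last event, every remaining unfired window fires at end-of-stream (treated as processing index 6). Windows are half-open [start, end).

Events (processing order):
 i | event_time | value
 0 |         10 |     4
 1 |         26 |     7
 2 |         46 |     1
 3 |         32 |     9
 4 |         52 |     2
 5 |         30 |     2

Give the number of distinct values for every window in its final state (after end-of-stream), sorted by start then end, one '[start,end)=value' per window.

i=0 t=10 v=4: → [10,19),[5,14); WM=9
i=1 t=26 v=7: → [25,34),[20,29); WM=25; [5,14) fires=1 [10,19) fires=1
i=2 t=46 v=1: → [45,54),[40,49); WM=45; [20,29) fires=1 [25,34) fires=1
i=3 t=32 v=9: DROP (t<45-3); WM=45
i=4 t=52 v=2: → [50,59),[45,54); WM=51; [40,49) fires=1
i=5 t=30 v=2: DROP (t<51-3); WM=51

[5,14)=1 [10,19)=1 [20,29)=1 [25,34)=1 [40,49)=1 [45,54)=2 [50,59)=1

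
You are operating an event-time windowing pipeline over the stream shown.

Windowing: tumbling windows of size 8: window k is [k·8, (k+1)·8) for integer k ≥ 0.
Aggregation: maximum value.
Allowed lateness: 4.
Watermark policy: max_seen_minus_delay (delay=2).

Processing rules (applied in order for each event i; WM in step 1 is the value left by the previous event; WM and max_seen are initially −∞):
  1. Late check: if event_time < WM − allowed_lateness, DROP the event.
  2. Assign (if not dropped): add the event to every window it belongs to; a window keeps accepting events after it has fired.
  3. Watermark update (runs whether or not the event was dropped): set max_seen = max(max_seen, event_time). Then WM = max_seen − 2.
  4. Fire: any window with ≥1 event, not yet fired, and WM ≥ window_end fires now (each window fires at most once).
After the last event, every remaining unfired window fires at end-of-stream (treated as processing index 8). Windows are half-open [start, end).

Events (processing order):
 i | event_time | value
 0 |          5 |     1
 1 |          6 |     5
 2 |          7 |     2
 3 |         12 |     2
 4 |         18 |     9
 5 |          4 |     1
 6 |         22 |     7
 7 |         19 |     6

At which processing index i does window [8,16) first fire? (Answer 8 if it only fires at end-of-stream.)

i=0 t=5 v=1: → [0,8); WM=3
i=1 t=6 v=5: → [0,8); WM=4
i=2 t=7 v=2: → [0,8); WM=5
i=3 t=12 v=2: → [8,16); WM=10; [0,8) fires=5
i=4 t=18 v=9: → [16,24); WM=16; [8,16) fires=2
i=5 t=4 v=1: DROP (t<16-4); WM=16
i=6 t=22 v=7: → [16,24); WM=20
i=7 t=19 v=6: → [16,24); WM=20

4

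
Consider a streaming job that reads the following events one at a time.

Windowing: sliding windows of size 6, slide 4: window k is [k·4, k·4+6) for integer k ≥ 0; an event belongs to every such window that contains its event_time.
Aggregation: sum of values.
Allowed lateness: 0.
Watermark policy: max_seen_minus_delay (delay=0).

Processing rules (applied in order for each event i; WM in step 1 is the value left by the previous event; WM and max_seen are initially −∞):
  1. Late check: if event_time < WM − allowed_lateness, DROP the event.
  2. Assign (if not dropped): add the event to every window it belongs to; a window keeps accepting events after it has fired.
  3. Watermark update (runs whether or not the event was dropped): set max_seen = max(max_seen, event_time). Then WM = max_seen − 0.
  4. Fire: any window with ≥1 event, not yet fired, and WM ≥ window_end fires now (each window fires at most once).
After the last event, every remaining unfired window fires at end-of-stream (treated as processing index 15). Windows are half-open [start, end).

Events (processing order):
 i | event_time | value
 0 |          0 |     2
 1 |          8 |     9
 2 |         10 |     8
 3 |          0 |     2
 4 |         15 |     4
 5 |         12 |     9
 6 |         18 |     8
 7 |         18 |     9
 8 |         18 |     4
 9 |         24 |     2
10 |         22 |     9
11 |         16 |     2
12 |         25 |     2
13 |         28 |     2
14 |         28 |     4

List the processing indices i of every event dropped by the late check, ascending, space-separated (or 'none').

3 5 10 11

i=0 t=0 v=2: → [0,6); WM=0
i=1 t=8 v=9: → [8,14),[4,10); WM=8; [0,6) fires=2
i=2 t=10 v=8: → [8,14); WM=10; [4,10) fires=9
i=3 t=0 v=2: DROP (t<10-0); WM=10
i=4 t=15 v=4: → [12,18); WM=15; [8,14) fires=17
i=5 t=12 v=9: DROP (t<15-0); WM=15
i=6 t=18 v=8: → [16,22); WM=18; [12,18) fires=4
i=7 t=18 v=9: → [16,22); WM=18
i=8 t=18 v=4: → [16,22); WM=18
i=9 t=24 v=2: → [24,30),[20,26); WM=24; [16,22) fires=21
i=10 t=22 v=9: DROP (t<24-0); WM=24
i=11 t=16 v=2: DROP (t<24-0); WM=24
i=12 t=25 v=2: → [24,30),[20,26); WM=25
i=13 t=28 v=2: → [28,34),[24,30); WM=28; [20,26) fires=4
i=14 t=28 v=4: → [28,34),[24,30); WM=28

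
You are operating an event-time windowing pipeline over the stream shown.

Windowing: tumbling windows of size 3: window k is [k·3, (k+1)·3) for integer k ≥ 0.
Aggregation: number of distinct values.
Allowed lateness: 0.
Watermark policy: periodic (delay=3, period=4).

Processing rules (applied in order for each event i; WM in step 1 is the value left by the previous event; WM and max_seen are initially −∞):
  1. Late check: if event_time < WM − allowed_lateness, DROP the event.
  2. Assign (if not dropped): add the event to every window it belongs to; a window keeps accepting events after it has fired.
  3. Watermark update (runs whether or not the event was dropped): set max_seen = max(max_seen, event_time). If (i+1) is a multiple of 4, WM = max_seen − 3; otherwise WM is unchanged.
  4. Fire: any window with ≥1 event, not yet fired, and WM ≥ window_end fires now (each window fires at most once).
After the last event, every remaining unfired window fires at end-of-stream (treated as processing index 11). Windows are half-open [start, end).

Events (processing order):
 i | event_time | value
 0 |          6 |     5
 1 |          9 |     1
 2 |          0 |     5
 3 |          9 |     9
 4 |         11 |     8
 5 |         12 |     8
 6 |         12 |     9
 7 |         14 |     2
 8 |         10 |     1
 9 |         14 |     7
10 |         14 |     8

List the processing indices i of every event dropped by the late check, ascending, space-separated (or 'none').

8

i=0 t=6 v=5: → [6,9); WM=−∞
i=1 t=9 v=1: → [9,12); WM=−∞
i=2 t=0 v=5: → [0,3); WM=−∞
i=3 t=9 v=9: → [9,12); WM=6; [0,3) fires=1
i=4 t=11 v=8: → [9,12); WM=6
i=5 t=12 v=8: → [12,15); WM=6
i=6 t=12 v=9: → [12,15); WM=6
i=7 t=14 v=2: → [12,15); WM=11; [6,9) fires=1
i=8 t=10 v=1: DROP (t<11-0); WM=11
i=9 t=14 v=7: → [12,15); WM=11
i=10 t=14 v=8: → [12,15); WM=11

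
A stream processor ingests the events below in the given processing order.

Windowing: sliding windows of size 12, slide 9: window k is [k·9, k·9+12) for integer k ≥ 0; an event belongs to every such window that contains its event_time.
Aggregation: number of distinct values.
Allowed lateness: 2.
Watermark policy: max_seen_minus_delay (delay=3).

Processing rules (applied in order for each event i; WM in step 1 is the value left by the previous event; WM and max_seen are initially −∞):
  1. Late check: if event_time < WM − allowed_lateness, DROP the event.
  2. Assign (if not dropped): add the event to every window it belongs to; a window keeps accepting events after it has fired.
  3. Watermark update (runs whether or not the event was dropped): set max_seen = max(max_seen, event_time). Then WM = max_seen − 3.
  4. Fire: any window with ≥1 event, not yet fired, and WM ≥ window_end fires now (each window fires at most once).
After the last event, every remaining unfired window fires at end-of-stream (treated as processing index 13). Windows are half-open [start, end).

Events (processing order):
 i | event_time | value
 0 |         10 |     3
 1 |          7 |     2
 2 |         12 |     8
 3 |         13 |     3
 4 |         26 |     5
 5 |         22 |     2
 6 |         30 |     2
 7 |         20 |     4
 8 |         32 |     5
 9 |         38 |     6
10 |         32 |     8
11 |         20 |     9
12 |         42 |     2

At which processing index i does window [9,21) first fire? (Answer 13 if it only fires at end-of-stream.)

4

i=0 t=10 v=3: → [9,21),[0,12); WM=7
i=1 t=7 v=2: → [0,12); WM=7
i=2 t=12 v=8: → [9,21); WM=9
i=3 t=13 v=3: → [9,21); WM=10
i=4 t=26 v=5: → [18,30); WM=23; [0,12) fires=2 [9,21) fires=2
i=5 t=22 v=2: → [18,30); WM=23
i=6 t=30 v=2: → [27,39); WM=27
i=7 t=20 v=4: DROP (t<27-2); WM=27
i=8 t=32 v=5: → [27,39); WM=29
i=9 t=38 v=6: → [36,48),[27,39); WM=35; [18,30) fires=2
i=10 t=32 v=8: DROP (t<35-2); WM=35
i=11 t=20 v=9: DROP (t<35-2); WM=35
i=12 t=42 v=2: → [36,48); WM=39; [27,39) fires=3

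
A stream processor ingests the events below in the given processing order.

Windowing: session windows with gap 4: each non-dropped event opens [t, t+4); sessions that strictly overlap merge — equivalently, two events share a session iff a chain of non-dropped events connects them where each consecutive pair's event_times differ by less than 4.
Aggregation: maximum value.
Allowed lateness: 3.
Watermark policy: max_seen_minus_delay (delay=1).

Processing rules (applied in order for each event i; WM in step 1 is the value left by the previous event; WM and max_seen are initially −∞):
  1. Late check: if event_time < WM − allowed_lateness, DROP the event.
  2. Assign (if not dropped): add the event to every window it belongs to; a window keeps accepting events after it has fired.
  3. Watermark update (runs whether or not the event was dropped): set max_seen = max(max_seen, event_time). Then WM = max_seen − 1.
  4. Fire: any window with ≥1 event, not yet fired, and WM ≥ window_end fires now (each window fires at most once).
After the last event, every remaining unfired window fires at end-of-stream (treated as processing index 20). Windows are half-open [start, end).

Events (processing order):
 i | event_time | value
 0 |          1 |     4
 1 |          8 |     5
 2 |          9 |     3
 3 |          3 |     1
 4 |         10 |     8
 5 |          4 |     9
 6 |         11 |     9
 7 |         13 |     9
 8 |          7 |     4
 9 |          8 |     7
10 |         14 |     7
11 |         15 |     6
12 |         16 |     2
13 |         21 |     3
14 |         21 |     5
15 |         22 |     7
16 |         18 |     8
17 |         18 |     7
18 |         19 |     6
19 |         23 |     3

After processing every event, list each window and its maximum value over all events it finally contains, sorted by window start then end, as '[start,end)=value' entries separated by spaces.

[1,5)=4 [8,27)=9

i=0 t=1 v=4: → [1,5); WM=0
i=1 t=8 v=5: → [8,12); WM=7
i=2 t=9 v=3: → [8,13); WM=8
i=3 t=3 v=1: DROP (t<8-3); WM=8
i=4 t=10 v=8: → [8,14); WM=9
i=5 t=4 v=9: DROP (t<9-3); WM=9
i=6 t=11 v=9: → [8,15); WM=10
i=7 t=13 v=9: → [8,17); WM=12
i=8 t=7 v=4: DROP (t<12-3); WM=12
i=9 t=8 v=7: DROP (t<12-3); WM=12
i=10 t=14 v=7: → [8,18); WM=13
i=11 t=15 v=6: → [8,19); WM=14
i=12 t=16 v=2: → [8,20); WM=15
i=13 t=21 v=3: → [21,25); WM=20
i=14 t=21 v=5: → [21,25); WM=20
i=15 t=22 v=7: → [21,26); WM=21
i=16 t=18 v=8: → [8,26); WM=21
i=17 t=18 v=7: → [8,26); WM=21
i=18 t=19 v=6: → [8,26); WM=21
i=19 t=23 v=3: → [8,27); WM=22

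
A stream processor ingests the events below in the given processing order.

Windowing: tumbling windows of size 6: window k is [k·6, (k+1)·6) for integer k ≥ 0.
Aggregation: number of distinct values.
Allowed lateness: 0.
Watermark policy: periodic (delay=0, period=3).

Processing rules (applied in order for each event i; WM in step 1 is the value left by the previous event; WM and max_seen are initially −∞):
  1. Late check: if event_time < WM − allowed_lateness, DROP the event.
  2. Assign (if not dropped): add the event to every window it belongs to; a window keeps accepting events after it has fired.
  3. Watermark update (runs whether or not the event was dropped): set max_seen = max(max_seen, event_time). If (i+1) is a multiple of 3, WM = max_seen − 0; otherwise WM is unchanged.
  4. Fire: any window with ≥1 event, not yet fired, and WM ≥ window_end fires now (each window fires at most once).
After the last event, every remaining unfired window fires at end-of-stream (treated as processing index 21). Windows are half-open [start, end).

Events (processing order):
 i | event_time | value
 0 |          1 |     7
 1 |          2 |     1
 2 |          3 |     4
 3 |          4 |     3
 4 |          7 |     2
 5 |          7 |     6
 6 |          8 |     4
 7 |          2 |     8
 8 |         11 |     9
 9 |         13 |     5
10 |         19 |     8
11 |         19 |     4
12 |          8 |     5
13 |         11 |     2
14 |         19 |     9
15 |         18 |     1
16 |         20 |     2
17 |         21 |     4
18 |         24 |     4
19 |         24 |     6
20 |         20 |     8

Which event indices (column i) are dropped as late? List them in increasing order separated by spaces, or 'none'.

i=0 t=1 v=7: → [0,6); WM=−∞
i=1 t=2 v=1: → [0,6); WM=−∞
i=2 t=3 v=4: → [0,6); WM=3
i=3 t=4 v=3: → [0,6); WM=3
i=4 t=7 v=2: → [6,12); WM=3
i=5 t=7 v=6: → [6,12); WM=7; [0,6) fires=4
i=6 t=8 v=4: → [6,12); WM=7
i=7 t=2 v=8: DROP (t<7-0); WM=7
i=8 t=11 v=9: → [6,12); WM=11
i=9 t=13 v=5: → [12,18); WM=11
i=10 t=19 v=8: → [18,24); WM=11
i=11 t=19 v=4: → [18,24); WM=19; [6,12) fires=4 [12,18) fires=1
i=12 t=8 v=5: DROP (t<19-0); WM=19
i=13 t=11 v=2: DROP (t<19-0); WM=19
i=14 t=19 v=9: → [18,24); WM=19
i=15 t=18 v=1: DROP (t<19-0); WM=19
i=16 t=20 v=2: → [18,24); WM=19
i=17 t=21 v=4: → [18,24); WM=21
i=18 t=24 v=4: → [24,30); WM=21
i=19 t=24 v=6: → [24,30); WM=21
i=20 t=20 v=8: DROP (t<21-0); WM=24; [18,24) fires=4

7 12 13 15 20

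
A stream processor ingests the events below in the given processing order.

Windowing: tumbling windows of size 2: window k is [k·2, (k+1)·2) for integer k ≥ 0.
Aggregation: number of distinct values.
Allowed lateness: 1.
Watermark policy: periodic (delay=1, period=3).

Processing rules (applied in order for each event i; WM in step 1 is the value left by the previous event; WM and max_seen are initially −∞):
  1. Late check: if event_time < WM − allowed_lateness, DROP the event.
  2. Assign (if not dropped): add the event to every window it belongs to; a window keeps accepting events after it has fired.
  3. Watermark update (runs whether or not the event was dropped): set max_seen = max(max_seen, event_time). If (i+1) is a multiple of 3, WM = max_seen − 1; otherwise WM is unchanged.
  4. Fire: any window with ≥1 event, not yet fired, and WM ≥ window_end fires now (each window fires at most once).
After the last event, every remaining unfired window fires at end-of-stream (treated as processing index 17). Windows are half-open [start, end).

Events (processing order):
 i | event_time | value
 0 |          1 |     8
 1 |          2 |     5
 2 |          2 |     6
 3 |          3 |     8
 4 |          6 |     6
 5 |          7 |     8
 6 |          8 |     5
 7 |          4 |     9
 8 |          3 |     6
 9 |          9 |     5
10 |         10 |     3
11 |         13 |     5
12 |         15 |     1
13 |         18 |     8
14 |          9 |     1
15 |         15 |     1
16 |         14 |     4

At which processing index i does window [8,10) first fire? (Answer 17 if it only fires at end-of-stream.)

11

i=0 t=1 v=8: → [0,2); WM=−∞
i=1 t=2 v=5: → [2,4); WM=−∞
i=2 t=2 v=6: → [2,4); WM=1
i=3 t=3 v=8: → [2,4); WM=1
i=4 t=6 v=6: → [6,8); WM=1
i=5 t=7 v=8: → [6,8); WM=6; [0,2) fires=1 [2,4) fires=3
i=6 t=8 v=5: → [8,10); WM=6
i=7 t=4 v=9: DROP (t<6-1); WM=6
i=8 t=3 v=6: DROP (t<6-1); WM=7
i=9 t=9 v=5: → [8,10); WM=7
i=10 t=10 v=3: → [10,12); WM=7
i=11 t=13 v=5: → [12,14); WM=12; [6,8) fires=2 [8,10) fires=1 [10,12) fires=1
i=12 t=15 v=1: → [14,16); WM=12
i=13 t=18 v=8: → [18,20); WM=12
i=14 t=9 v=1: DROP (t<12-1); WM=17; [12,14) fires=1 [14,16) fires=1
i=15 t=15 v=1: DROP (t<17-1); WM=17
i=16 t=14 v=4: DROP (t<17-1); WM=17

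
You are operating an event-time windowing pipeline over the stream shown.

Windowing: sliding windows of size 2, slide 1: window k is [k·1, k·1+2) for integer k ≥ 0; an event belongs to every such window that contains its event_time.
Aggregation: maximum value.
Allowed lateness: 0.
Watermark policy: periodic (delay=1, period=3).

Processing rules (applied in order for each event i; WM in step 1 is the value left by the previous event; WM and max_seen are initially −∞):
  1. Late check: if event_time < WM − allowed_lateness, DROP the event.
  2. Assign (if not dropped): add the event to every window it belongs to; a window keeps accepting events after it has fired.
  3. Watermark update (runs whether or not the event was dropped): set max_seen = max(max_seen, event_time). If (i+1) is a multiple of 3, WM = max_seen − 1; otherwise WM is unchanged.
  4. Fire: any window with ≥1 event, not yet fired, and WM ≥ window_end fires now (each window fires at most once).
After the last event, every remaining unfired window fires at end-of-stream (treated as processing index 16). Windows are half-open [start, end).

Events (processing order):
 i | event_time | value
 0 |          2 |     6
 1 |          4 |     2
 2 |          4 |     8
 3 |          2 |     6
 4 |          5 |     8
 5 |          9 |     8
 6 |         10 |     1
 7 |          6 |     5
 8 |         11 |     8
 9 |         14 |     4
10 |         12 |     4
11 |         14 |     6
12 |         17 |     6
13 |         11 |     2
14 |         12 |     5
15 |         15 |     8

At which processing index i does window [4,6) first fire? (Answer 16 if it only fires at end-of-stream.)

5

i=0 t=2 v=6: → [2,4),[1,3); WM=−∞
i=1 t=4 v=2: → [4,6),[3,5); WM=−∞
i=2 t=4 v=8: → [4,6),[3,5); WM=3; [1,3) fires=6
i=3 t=2 v=6: DROP (t<3-0); WM=3
i=4 t=5 v=8: → [5,7),[4,6); WM=3
i=5 t=9 v=8: → [9,11),[8,10); WM=8; [2,4) fires=6 [3,5) fires=8 [4,6) fires=8 [5,7) fires=8
i=6 t=10 v=1: → [10,12),[9,11); WM=8
i=7 t=6 v=5: DROP (t<8-0); WM=8
i=8 t=11 v=8: → [11,13),[10,12); WM=10; [8,10) fires=8
i=9 t=14 v=4: → [14,16),[13,15); WM=10
i=10 t=12 v=4: → [12,14),[11,13); WM=10
i=11 t=14 v=6: → [14,16),[13,15); WM=13; [9,11) fires=8 [10,12) fires=8 [11,13) fires=8
i=12 t=17 v=6: → [17,19),[16,18); WM=13
i=13 t=11 v=2: DROP (t<13-0); WM=13
i=14 t=12 v=5: DROP (t<13-0); WM=16; [12,14) fires=4 [13,15) fires=6 [14,16) fires=6
i=15 t=15 v=8: DROP (t<16-0); WM=16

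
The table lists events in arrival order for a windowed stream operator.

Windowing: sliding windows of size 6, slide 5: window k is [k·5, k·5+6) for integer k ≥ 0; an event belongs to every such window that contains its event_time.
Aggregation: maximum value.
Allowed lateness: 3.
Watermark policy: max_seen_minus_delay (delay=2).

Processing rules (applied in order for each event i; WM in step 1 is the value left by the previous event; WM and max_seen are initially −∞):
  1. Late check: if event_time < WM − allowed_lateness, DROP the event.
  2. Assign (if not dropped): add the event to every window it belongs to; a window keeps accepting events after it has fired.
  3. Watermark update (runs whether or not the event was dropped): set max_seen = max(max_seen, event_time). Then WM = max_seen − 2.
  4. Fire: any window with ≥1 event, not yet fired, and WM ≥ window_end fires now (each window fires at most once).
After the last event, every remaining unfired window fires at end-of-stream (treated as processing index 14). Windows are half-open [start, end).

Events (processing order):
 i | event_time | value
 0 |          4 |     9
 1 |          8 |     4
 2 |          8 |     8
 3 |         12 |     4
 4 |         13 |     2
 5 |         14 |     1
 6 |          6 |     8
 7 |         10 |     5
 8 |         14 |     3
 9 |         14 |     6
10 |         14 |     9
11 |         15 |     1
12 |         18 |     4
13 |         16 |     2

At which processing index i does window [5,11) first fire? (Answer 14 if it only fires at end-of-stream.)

i=0 t=4 v=9: → [0,6); WM=2
i=1 t=8 v=4: → [5,11); WM=6; [0,6) fires=9
i=2 t=8 v=8: → [5,11); WM=6
i=3 t=12 v=4: → [10,16); WM=10
i=4 t=13 v=2: → [10,16); WM=11; [5,11) fires=8
i=5 t=14 v=1: → [10,16); WM=12
i=6 t=6 v=8: DROP (t<12-3); WM=12
i=7 t=10 v=5: → [10,16),[5,11); WM=12
i=8 t=14 v=3: → [10,16); WM=12
i=9 t=14 v=6: → [10,16); WM=12
i=10 t=14 v=9: → [10,16); WM=12
i=11 t=15 v=1: → [15,21),[10,16); WM=13
i=12 t=18 v=4: → [15,21); WM=16; [10,16) fires=9
i=13 t=16 v=2: → [15,21); WM=16

4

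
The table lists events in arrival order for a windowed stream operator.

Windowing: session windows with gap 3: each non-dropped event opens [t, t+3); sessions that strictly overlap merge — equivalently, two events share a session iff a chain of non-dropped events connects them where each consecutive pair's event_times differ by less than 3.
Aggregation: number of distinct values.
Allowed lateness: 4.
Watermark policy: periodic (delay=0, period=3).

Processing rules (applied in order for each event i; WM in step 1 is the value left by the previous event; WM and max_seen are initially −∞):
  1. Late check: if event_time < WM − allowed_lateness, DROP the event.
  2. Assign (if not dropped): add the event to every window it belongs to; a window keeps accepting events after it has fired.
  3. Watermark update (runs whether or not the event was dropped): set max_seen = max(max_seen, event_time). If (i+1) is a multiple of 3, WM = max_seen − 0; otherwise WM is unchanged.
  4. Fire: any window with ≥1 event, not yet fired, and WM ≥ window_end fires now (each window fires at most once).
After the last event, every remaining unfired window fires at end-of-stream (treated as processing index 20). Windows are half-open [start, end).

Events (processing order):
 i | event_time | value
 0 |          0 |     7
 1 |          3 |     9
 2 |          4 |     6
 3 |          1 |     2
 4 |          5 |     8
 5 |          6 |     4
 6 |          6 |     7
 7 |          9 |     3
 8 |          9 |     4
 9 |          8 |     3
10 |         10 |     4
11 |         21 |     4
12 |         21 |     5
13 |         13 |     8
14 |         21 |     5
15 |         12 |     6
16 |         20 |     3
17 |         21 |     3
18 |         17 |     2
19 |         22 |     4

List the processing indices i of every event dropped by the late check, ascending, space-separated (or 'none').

13 15

i=0 t=0 v=7: → [0,3); WM=−∞
i=1 t=3 v=9: → [3,6); WM=−∞
i=2 t=4 v=6: → [3,7); WM=4
i=3 t=1 v=2: → [0,7); WM=4
i=4 t=5 v=8: → [0,8); WM=4
i=5 t=6 v=4: → [0,9); WM=6
i=6 t=6 v=7: → [0,9); WM=6
i=7 t=9 v=3: → [9,12); WM=6
i=8 t=9 v=4: → [9,12); WM=9
i=9 t=8 v=3: → [0,12); WM=9
i=10 t=10 v=4: → [0,13); WM=9
i=11 t=21 v=4: → [21,24); WM=21
i=12 t=21 v=5: → [21,24); WM=21
i=13 t=13 v=8: DROP (t<21-4); WM=21
i=14 t=21 v=5: → [21,24); WM=21
i=15 t=12 v=6: DROP (t<21-4); WM=21
i=16 t=20 v=3: → [20,24); WM=21
i=17 t=21 v=3: → [20,24); WM=21
i=18 t=17 v=2: → [17,20); WM=21
i=19 t=22 v=4: → [20,25); WM=21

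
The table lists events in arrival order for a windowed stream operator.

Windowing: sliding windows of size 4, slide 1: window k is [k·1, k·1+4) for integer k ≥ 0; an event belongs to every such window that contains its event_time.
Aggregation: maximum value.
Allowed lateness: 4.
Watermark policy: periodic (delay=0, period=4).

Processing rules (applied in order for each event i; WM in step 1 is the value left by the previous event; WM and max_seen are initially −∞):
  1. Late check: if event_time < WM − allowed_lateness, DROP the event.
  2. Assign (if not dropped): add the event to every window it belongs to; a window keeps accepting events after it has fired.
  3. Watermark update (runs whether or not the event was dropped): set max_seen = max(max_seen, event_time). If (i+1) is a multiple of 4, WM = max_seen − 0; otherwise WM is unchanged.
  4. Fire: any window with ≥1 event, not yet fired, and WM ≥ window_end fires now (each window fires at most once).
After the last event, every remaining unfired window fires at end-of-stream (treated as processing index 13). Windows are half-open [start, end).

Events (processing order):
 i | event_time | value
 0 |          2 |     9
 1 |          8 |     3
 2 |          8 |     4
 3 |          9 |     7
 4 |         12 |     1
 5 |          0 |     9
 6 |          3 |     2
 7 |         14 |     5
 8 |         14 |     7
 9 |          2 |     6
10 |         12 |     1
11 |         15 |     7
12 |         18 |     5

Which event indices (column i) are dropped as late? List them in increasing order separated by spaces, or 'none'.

5 6 9

i=0 t=2 v=9: → [2,6),[1,5),[0,4); WM=−∞
i=1 t=8 v=3: → [8,12),[7,11),[6,10),[5,9); WM=−∞
i=2 t=8 v=4: → [8,12),[7,11),[6,10),[5,9); WM=−∞
i=3 t=9 v=7: → [9,13),[8,12),[7,11),[6,10); WM=9; [0,4) fires=9 [1,5) fires=9 [2,6) fires=9 [5,9) fires=4
i=4 t=12 v=1: → [12,16),[11,15),[10,14),[9,13); WM=9
i=5 t=0 v=9: DROP (t<9-4); WM=9
i=6 t=3 v=2: DROP (t<9-4); WM=9
i=7 t=14 v=5: → [14,18),[13,17),[12,16),[11,15); WM=14; [6,10) fires=7 [7,11) fires=7 [8,12) fires=7 [9,13) fires=7 [10,14) fires=1
i=8 t=14 v=7: → [14,18),[13,17),[12,16),[11,15); WM=14
i=9 t=2 v=6: DROP (t<14-4); WM=14
i=10 t=12 v=1: → [12,16),[11,15),[10,14),[9,13); WM=14
i=11 t=15 v=7: → [15,19),[14,18),[13,17),[12,16); WM=15; [11,15) fires=7
i=12 t=18 v=5: → [18,22),[17,21),[16,20),[15,19); WM=15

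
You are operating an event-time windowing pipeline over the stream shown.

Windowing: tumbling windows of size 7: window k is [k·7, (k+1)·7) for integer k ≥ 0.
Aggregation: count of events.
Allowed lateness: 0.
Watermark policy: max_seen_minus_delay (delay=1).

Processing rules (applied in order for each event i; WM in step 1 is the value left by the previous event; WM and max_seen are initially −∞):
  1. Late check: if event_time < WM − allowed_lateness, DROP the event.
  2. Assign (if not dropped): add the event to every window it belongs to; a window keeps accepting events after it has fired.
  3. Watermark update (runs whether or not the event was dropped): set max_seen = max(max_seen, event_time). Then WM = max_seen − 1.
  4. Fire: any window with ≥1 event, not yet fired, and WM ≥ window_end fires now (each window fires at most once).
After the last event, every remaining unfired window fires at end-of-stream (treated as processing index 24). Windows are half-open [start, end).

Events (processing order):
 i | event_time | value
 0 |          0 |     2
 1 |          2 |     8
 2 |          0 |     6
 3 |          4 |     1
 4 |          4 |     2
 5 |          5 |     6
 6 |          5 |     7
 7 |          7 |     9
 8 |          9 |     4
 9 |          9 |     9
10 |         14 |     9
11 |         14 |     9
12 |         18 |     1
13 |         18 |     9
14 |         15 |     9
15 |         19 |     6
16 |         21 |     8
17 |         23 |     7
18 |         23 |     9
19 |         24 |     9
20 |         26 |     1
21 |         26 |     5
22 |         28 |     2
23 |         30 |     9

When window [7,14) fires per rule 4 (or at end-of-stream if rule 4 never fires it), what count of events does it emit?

i=0 t=0 v=2: → [0,7); WM=-1
i=1 t=2 v=8: → [0,7); WM=1
i=2 t=0 v=6: DROP (t<1-0); WM=1
i=3 t=4 v=1: → [0,7); WM=3
i=4 t=4 v=2: → [0,7); WM=3
i=5 t=5 v=6: → [0,7); WM=4
i=6 t=5 v=7: → [0,7); WM=4
i=7 t=7 v=9: → [7,14); WM=6
i=8 t=9 v=4: → [7,14); WM=8; [0,7) fires=6
i=9 t=9 v=9: → [7,14); WM=8
i=10 t=14 v=9: → [14,21); WM=13
i=11 t=14 v=9: → [14,21); WM=13
i=12 t=18 v=1: → [14,21); WM=17; [7,14) fires=3
i=13 t=18 v=9: → [14,21); WM=17
i=14 t=15 v=9: DROP (t<17-0); WM=17
i=15 t=19 v=6: → [14,21); WM=18
i=16 t=21 v=8: → [21,28); WM=20
i=17 t=23 v=7: → [21,28); WM=22; [14,21) fires=5
i=18 t=23 v=9: → [21,28); WM=22
i=19 t=24 v=9: → [21,28); WM=23
i=20 t=26 v=1: → [21,28); WM=25
i=21 t=26 v=5: → [21,28); WM=25
i=22 t=28 v=2: → [28,35); WM=27
i=23 t=30 v=9: → [28,35); WM=29; [21,28) fires=6

3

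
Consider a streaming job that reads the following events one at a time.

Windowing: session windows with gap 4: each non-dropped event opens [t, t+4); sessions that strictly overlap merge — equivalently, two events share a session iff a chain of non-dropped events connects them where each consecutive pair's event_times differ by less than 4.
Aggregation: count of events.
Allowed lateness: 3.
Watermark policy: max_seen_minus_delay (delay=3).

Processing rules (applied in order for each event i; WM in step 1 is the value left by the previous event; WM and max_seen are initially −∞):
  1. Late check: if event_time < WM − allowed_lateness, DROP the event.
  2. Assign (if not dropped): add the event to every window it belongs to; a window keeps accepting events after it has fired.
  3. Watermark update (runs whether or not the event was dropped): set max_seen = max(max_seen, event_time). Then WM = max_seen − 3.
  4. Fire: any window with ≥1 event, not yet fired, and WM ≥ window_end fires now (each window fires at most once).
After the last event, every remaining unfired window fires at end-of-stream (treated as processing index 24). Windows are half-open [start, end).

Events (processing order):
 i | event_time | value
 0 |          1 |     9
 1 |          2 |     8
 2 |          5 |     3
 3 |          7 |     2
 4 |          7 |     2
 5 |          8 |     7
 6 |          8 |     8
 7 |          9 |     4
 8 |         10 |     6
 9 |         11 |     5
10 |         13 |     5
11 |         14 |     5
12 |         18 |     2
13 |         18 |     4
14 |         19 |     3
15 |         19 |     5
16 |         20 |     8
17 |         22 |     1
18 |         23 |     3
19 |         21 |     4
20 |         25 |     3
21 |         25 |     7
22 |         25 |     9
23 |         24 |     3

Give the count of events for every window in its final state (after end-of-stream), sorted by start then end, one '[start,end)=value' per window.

[1,18)=12 [18,29)=12

i=0 t=1 v=9: → [1,5); WM=-2
i=1 t=2 v=8: → [1,6); WM=-1
i=2 t=5 v=3: → [1,9); WM=2
i=3 t=7 v=2: → [1,11); WM=4
i=4 t=7 v=2: → [1,11); WM=4
i=5 t=8 v=7: → [1,12); WM=5
i=6 t=8 v=8: → [1,12); WM=5
i=7 t=9 v=4: → [1,13); WM=6
i=8 t=10 v=6: → [1,14); WM=7
i=9 t=11 v=5: → [1,15); WM=8
i=10 t=13 v=5: → [1,17); WM=10
i=11 t=14 v=5: → [1,18); WM=11
i=12 t=18 v=2: → [18,22); WM=15
i=13 t=18 v=4: → [18,22); WM=15
i=14 t=19 v=3: → [18,23); WM=16
i=15 t=19 v=5: → [18,23); WM=16
i=16 t=20 v=8: → [18,24); WM=17
i=17 t=22 v=1: → [18,26); WM=19
i=18 t=23 v=3: → [18,27); WM=20
i=19 t=21 v=4: → [18,27); WM=20
i=20 t=25 v=3: → [18,29); WM=22
i=21 t=25 v=7: → [18,29); WM=22
i=22 t=25 v=9: → [18,29); WM=22
i=23 t=24 v=3: → [18,29); WM=22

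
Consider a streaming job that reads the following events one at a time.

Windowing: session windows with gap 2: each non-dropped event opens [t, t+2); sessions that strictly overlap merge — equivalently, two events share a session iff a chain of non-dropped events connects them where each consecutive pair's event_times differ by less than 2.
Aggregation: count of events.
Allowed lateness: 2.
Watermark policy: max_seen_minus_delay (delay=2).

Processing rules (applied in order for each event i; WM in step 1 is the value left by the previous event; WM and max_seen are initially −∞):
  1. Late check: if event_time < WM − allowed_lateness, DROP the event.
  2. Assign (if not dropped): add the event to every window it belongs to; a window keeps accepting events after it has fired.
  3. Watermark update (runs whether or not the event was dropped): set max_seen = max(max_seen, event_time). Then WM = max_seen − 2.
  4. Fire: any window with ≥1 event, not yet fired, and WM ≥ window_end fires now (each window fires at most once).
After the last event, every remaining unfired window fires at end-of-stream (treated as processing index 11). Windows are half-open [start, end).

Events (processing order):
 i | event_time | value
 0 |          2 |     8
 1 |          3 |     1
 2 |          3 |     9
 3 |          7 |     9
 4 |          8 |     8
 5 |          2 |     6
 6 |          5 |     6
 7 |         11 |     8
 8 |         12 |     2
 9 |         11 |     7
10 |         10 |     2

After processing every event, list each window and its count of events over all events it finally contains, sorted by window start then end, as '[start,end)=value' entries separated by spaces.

[2,5)=3 [5,7)=1 [7,10)=2 [10,14)=4

i=0 t=2 v=8: → [2,4); WM=0
i=1 t=3 v=1: → [2,5); WM=1
i=2 t=3 v=9: → [2,5); WM=1
i=3 t=7 v=9: → [7,9); WM=5
i=4 t=8 v=8: → [7,10); WM=6
i=5 t=2 v=6: DROP (t<6-2); WM=6
i=6 t=5 v=6: → [5,7); WM=6
i=7 t=11 v=8: → [11,13); WM=9
i=8 t=12 v=2: → [11,14); WM=10
i=9 t=11 v=7: → [11,14); WM=10
i=10 t=10 v=2: → [10,14); WM=10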